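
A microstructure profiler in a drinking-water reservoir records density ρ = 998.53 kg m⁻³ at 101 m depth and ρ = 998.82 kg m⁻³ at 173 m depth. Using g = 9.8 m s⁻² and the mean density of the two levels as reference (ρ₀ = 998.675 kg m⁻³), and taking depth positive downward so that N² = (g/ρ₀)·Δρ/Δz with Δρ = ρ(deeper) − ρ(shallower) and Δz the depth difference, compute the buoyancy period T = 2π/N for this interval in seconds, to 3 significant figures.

999 s

Δρ = 998.82 − 998.53 = 0.29 kg m⁻³ over Δz = 173 − 101 = 72 m.
N² = (9.8/998.675) × (0.29/72) = 3.9525 × 10⁻⁵ s⁻².
N = √(3.9525 × 10⁻⁵) = 6.2869 × 10⁻³ rad s⁻¹, so T = 2π/N = 999.41 s ≈ 999 s.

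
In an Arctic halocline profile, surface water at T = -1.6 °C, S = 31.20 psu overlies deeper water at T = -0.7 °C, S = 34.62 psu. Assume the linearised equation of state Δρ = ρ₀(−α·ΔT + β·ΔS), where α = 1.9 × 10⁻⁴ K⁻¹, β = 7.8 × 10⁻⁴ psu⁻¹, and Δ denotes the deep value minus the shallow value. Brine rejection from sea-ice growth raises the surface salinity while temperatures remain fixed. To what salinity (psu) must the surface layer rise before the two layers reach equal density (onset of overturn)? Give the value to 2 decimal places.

34.40 psu

Neutral buoyancy requires −α(T_deep − T_surf) + β(S_deep − S_surf′) = 0.
S_surf′ = S_deep − (α/β)·ΔT = 34.62 − (1.9 × 10⁻⁴/7.8 × 10⁻⁴)·(+0.9) = 34.4008 psu.
Increase required: 34.4008 − 31.20 = 3.2008 psu.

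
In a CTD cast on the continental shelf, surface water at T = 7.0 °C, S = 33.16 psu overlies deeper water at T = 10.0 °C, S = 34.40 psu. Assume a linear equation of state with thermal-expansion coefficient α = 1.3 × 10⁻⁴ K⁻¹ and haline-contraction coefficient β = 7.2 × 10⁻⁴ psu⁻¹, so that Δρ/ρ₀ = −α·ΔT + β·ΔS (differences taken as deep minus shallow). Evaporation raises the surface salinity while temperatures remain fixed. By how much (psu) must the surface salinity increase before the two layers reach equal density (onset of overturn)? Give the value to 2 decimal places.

0.70 psu

Neutral buoyancy requires −α(T_deep − T_surf) + β(S_deep − S_surf′) = 0.
S_surf′ = S_deep − (α/β)·ΔT = 34.40 − (1.3 × 10⁻⁴/7.2 × 10⁻⁴)·(+3.0) = 33.8583 psu.
Increase required: 33.8583 − 33.16 = 0.6983 psu.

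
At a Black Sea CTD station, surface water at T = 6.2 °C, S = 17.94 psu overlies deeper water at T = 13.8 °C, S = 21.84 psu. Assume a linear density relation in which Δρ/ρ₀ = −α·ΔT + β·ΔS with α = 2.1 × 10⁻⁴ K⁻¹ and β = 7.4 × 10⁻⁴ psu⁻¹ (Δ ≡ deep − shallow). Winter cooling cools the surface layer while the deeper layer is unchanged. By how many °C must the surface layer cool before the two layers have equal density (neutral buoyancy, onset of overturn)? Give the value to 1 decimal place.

6.1 °C

Neutral buoyancy requires Δρ = 0, i.e. −α(T_deep − T_surf′) + β(S_deep − S_surf) = 0.
T_surf′ = T_deep − (β/α)·ΔS = 13.8 − (7.4 × 10⁻⁴/2.1 × 10⁻⁴)·(+3.90) = 0.057 °C.
Cooling required: 6.2 − (0.057) = 6.143 °C.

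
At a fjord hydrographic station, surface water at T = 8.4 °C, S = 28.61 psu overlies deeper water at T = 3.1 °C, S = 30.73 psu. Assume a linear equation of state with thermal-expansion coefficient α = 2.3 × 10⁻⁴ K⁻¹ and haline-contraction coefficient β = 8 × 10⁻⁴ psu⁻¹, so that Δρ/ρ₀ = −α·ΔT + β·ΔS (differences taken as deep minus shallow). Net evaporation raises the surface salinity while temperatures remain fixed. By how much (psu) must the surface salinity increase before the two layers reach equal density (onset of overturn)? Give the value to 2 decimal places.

Neutral buoyancy requires −α(T_deep − T_surf) + β(S_deep − S_surf′) = 0.
S_surf′ = S_deep − (α/β)·ΔT = 30.73 − (2.3 × 10⁻⁴/8 × 10⁻⁴)·(-5.3) = 32.2538 psu.
Increase required: 32.2538 − 28.61 = 3.6438 psu.

3.64 psu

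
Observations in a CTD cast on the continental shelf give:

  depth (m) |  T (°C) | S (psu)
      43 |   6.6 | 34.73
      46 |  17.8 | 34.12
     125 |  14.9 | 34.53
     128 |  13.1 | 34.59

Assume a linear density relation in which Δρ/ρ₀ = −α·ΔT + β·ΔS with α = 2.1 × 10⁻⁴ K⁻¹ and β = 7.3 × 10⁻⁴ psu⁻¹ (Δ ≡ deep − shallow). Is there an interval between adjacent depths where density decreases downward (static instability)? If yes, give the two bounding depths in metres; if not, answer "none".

Evaluate Δρ/ρ₀ = −αΔT + βΔS across each adjacent pair:
  43–46 m: −αΔT+βΔS = −(2.1 × 10⁻⁴)(+11.2)+(7.3 × 10⁻⁴)(-0.61) = -2.8 × 10⁻³ → UNSTABLE
  46–125 m: −αΔT+βΔS = −(2.1 × 10⁻⁴)(-2.9)+(7.3 × 10⁻⁴)(+0.41) = 9.1 × 10⁻⁴ → stable
  125–128 m: −αΔT+βΔS = −(2.1 × 10⁻⁴)(-1.8)+(7.3 × 10⁻⁴)(+0.06) = 4.2 × 10⁻⁴ → stable
The 43–46 m interval has Δρ < 0: lighter water underlies denser water.

43–46 m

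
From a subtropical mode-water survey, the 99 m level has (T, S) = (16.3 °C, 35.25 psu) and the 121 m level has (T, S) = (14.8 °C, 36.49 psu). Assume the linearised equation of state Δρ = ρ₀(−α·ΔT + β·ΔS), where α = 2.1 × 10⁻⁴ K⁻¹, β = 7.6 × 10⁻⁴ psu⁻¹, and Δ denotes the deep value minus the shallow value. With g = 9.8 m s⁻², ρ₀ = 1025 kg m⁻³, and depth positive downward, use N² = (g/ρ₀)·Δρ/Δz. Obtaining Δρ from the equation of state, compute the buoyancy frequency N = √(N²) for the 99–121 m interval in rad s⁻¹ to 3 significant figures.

ΔT = -1.5 K, ΔS = +1.24 psu (deep − shallow).
Δρ/ρ₀ = −αΔT + βΔS = 3.15 × 10⁻⁴ + 9.424 × 10⁻⁴ = 1.2574 × 10⁻³, so Δρ ≈ 1.289 kg m⁻³.
N² = (g/ρ₀)·Δρ/Δz = g·(Δρ/ρ₀)/Δz = 9.8 × 1.2574 × 10⁻³ / 22 = 5.6011 × 10⁻⁴ s⁻².
N = √(5.6011 × 10⁻⁴) = 0.023667 rad s⁻¹ ≈ 0.0237 rad s⁻¹.

0.0237 rad s⁻¹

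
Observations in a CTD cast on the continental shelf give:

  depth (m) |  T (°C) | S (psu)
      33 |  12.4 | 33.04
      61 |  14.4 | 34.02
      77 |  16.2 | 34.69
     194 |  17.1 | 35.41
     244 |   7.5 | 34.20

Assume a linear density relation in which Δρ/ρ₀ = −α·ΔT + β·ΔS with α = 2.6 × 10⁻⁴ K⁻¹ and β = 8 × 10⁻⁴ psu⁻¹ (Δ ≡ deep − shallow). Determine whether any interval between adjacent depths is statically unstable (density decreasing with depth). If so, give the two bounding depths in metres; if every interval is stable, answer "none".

Evaluate Δρ/ρ₀ = −αΔT + βΔS across each adjacent pair:
  33–61 m: −αΔT+βΔS = −(2.6 × 10⁻⁴)(+2.0)+(8 × 10⁻⁴)(+0.98) = 2.6 × 10⁻⁴ → stable
  61–77 m: −αΔT+βΔS = −(2.6 × 10⁻⁴)(+1.8)+(8 × 10⁻⁴)(+0.67) = 6.8 × 10⁻⁵ → stable
  77–194 m: −αΔT+βΔS = −(2.6 × 10⁻⁴)(+0.9)+(8 × 10⁻⁴)(+0.72) = 3.4 × 10⁻⁴ → stable
  194–244 m: −αΔT+βΔS = −(2.6 × 10⁻⁴)(-9.6)+(8 × 10⁻⁴)(-1.21) = 1.5 × 10⁻³ → stable
Every interval has Δρ > 0: the column is stably stratified throughout.

none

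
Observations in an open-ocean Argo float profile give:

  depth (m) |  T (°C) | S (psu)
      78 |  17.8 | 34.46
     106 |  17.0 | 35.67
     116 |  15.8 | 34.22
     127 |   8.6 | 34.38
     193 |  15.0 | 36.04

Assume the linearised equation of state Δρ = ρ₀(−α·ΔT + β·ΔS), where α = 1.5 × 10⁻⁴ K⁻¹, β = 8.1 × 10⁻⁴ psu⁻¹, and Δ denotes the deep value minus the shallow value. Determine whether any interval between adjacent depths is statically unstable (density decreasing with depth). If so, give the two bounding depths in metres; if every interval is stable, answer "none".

106–116 m

Evaluate Δρ/ρ₀ = −αΔT + βΔS across each adjacent pair:
  78–106 m: −αΔT+βΔS = −(1.5 × 10⁻⁴)(-0.8)+(8.1 × 10⁻⁴)(+1.21) = 1.1 × 10⁻³ → stable
  106–116 m: −αΔT+βΔS = −(1.5 × 10⁻⁴)(-1.2)+(8.1 × 10⁻⁴)(-1.45) = -9.9 × 10⁻⁴ → UNSTABLE
  116–127 m: −αΔT+βΔS = −(1.5 × 10⁻⁴)(-7.2)+(8.1 × 10⁻⁴)(+0.16) = 1.2 × 10⁻³ → stable
  127–193 m: −αΔT+βΔS = −(1.5 × 10⁻⁴)(+6.4)+(8.1 × 10⁻⁴)(+1.66) = 3.8 × 10⁻⁴ → stable
The 106–116 m interval has Δρ < 0: lighter water underlies denser water.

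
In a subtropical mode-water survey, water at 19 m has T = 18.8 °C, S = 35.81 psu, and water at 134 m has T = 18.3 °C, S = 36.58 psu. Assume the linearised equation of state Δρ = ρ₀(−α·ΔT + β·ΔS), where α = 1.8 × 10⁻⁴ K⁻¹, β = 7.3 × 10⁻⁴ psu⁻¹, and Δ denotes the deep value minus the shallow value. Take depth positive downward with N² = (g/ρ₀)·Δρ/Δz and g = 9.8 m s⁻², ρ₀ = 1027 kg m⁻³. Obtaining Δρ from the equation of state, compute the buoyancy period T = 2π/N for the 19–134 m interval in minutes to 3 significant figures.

14.0 min

ΔT = -0.5 K, ΔS = +0.77 psu (deep − shallow).
Δρ/ρ₀ = −αΔT + βΔS = 9.00 × 10⁻⁵ + 5.621 × 10⁻⁴ = 6.521 × 10⁻⁴, so Δρ ≈ 0.6697 kg m⁻³.
N² = (g/ρ₀)·Δρ/Δz = g·(Δρ/ρ₀)/Δz = 9.8 × 6.521 × 10⁻⁴ / 115 = 5.5570 × 10⁻⁵ s⁻².
N = √(5.5570 × 10⁻⁵) = 7.4545 × 10⁻³ rad s⁻¹ → T = 2π/N = 842.87 s = 14.048 min ≈ 14.0 min.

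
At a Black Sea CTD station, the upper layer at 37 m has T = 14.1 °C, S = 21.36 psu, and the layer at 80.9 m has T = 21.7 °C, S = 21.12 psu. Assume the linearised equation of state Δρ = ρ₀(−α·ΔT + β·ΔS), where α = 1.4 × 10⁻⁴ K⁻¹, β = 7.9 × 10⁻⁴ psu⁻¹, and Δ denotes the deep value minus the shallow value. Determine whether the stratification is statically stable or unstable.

ΔT = 21.7 − 14.1 = +7.6 K and ΔS = 21.12 − 21.36 = -0.24 psu (deep − shallow).
−αΔT = -1.064 × 10⁻³; βΔS = -1.896 × 10⁻⁴; sum Δρ/ρ₀ = -1.2536 × 10⁻³.
Δρ/ρ₀ < 0, so Δρ < 0: deeper water is lighter → statically unstable; the column would overturn.

unstable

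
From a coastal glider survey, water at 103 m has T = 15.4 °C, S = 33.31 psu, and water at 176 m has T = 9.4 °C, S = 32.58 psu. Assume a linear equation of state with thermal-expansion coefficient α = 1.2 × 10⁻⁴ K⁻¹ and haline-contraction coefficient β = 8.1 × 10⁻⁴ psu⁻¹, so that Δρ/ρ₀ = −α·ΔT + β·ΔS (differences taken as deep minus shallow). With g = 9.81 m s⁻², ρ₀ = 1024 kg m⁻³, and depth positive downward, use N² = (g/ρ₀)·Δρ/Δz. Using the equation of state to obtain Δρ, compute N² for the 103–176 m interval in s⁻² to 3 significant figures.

ΔT = -6.0 K, ΔS = -0.73 psu (deep − shallow).
Δρ/ρ₀ = −αΔT + βΔS = 7.20 × 10⁻⁴ − 5.913 × 10⁻⁴ = 1.287 × 10⁻⁴, so Δρ ≈ 0.1318 kg m⁻³.
N² = (g/ρ₀)·Δρ/Δz = g·(Δρ/ρ₀)/Δz = 9.81 × 1.287 × 10⁻⁴ / 73 = 1.7295 × 10⁻⁵ s⁻² ≈ 1.73 × 10⁻⁵ s⁻².

1.73 × 10⁻⁵ s⁻²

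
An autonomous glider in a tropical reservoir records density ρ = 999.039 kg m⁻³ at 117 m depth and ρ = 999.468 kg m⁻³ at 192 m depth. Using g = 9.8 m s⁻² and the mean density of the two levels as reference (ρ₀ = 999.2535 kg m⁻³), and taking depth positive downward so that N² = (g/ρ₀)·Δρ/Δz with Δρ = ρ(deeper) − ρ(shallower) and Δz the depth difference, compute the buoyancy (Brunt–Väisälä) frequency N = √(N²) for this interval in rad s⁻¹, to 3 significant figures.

Δρ = 999.468 − 999.039 = 0.429 kg m⁻³ over Δz = 192 − 117 = 75 m.
N² = (9.8/999.2535) × (0.429/75) = 5.6098 × 10⁻⁵ s⁻².
N = √(5.6098 × 10⁻⁵) = 7.4899 × 10⁻³ rad s⁻¹ ≈ 7.49 × 10⁻³ rad s⁻¹.

7.49 × 10⁻³ rad s⁻¹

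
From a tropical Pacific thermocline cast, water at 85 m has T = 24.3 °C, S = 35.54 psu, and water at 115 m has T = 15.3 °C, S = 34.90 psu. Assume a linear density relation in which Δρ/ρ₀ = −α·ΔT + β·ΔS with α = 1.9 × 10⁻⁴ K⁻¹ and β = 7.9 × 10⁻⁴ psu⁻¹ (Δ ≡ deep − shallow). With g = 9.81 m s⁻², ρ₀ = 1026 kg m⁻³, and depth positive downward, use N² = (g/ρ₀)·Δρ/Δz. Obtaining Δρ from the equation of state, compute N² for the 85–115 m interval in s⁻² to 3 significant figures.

ΔT = -9.0 K, ΔS = -0.64 psu (deep − shallow).
Δρ/ρ₀ = −αΔT + βΔS = 1.71 × 10⁻³ − 5.056 × 10⁻⁴ = 1.2044 × 10⁻³, so Δρ ≈ 1.236 kg m⁻³.
N² = (g/ρ₀)·Δρ/Δz = g·(Δρ/ρ₀)/Δz = 9.81 × 1.2044 × 10⁻³ / 30 = 3.9384 × 10⁻⁴ s⁻² ≈ 3.94 × 10⁻⁴ s⁻².

3.94 × 10⁻⁴ s⁻²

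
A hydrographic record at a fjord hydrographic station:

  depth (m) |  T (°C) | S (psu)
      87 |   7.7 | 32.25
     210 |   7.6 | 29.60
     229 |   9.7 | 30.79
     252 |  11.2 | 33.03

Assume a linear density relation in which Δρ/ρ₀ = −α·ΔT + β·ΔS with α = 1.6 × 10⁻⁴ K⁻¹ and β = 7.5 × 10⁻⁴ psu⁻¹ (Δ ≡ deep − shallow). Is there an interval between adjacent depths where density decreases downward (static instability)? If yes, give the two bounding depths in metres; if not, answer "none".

87–210 m

Evaluate Δρ/ρ₀ = −αΔT + βΔS across each adjacent pair:
  87–210 m: −αΔT+βΔS = −(1.6 × 10⁻⁴)(-0.1)+(7.5 × 10⁻⁴)(-2.65) = -2.0 × 10⁻³ → UNSTABLE
  210–229 m: −αΔT+βΔS = −(1.6 × 10⁻⁴)(+2.1)+(7.5 × 10⁻⁴)(+1.19) = 5.6 × 10⁻⁴ → stable
  229–252 m: −αΔT+βΔS = −(1.6 × 10⁻⁴)(+1.5)+(7.5 × 10⁻⁴)(+2.24) = 1.4 × 10⁻³ → stable
The 87–210 m interval has Δρ < 0: lighter water underlies denser water.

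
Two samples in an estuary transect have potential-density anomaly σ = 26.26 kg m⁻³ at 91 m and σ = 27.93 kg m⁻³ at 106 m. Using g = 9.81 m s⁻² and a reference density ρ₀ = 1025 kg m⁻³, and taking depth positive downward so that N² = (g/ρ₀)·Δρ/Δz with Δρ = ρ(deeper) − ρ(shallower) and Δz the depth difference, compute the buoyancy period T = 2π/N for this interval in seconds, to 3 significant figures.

Δρ = 1027.93 − 1026.26 = 1.67 kg m⁻³ over Δz = 106 − 91 = 15 m.
N² = (9.81/1025) × (1.67/15) = 1.0655 × 10⁻³ s⁻².
N = √(1.0655 × 10⁻³) = 0.032642 rad s⁻¹, so T = 2π/N = 192.49 s ≈ 192 s.
N² > 0, so the interval is statically stable.

192 s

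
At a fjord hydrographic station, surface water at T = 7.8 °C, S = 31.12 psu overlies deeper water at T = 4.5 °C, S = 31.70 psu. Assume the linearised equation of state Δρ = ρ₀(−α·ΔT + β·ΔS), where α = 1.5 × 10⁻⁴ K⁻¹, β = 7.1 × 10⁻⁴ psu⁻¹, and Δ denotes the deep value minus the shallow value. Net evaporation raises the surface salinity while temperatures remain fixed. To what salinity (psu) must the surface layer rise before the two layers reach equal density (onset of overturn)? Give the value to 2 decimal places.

Neutral buoyancy requires −α(T_deep − T_surf) + β(S_deep − S_surf′) = 0.
S_surf′ = S_deep − (α/β)·ΔT = 31.70 − (1.5 × 10⁻⁴/7.1 × 10⁻⁴)·(-3.3) = 32.3972 psu.
Increase required: 32.3972 − 31.12 = 1.2772 psu.

32.40 psu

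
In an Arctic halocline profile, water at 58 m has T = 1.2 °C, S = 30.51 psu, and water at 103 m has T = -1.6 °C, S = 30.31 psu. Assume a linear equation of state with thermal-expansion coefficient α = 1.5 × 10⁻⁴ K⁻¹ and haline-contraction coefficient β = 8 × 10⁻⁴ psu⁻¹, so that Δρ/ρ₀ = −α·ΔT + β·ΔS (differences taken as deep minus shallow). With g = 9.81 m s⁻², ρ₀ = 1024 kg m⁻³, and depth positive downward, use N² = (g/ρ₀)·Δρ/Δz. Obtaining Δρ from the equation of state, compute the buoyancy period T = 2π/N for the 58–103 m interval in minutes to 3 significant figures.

13.9 min

ΔT = -2.8 K, ΔS = -0.20 psu (deep − shallow).
Δρ/ρ₀ = −αΔT + βΔS = 4.20 × 10⁻⁴ − 1.60 × 10⁻⁴ = 2.60 × 10⁻⁴, so Δρ ≈ 0.2662 kg m⁻³.
N² = (g/ρ₀)·Δρ/Δz = g·(Δρ/ρ₀)/Δz = 9.81 × 2.60 × 10⁻⁴ / 45 = 5.6680 × 10⁻⁵ s⁻².
N = √(5.6680 × 10⁻⁵) = 7.5286 × 10⁻³ rad s⁻¹ → T = 2π/N = 834.58 s = 13.910 min ≈ 13.9 min.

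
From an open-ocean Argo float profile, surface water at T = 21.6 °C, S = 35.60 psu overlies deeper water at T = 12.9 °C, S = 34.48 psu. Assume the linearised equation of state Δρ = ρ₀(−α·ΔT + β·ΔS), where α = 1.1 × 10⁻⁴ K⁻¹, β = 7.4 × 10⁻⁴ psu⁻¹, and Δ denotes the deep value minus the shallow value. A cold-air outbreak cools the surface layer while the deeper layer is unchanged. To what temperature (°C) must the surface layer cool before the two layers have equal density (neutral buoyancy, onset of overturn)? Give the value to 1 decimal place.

Neutral buoyancy requires Δρ = 0, i.e. −α(T_deep − T_surf′) + β(S_deep − S_surf) = 0.
T_surf′ = T_deep − (β/α)·ΔS = 12.9 − (7.4 × 10⁻⁴/1.1 × 10⁻⁴)·(-1.12) = 20.435 °C.
Cooling required: 21.6 − (20.435) = 1.165 °C.

20.4 °C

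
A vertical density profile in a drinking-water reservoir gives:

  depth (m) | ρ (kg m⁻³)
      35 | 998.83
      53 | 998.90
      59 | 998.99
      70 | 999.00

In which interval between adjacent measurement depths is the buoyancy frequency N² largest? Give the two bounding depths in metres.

53–59 m

Compute the density gradient over each adjacent pair:
  35–53 m: Δρ/Δz = 0.07/18 = 3.9 × 10⁻³ kg m⁻⁴
  53–59 m: Δρ/Δz = 0.09/6 = 0.015 kg m⁻⁴
  59–70 m: Δρ/Δz = 0.01/11 = 9.1 × 10⁻⁴ kg m⁻⁴
The largest gradient is in the 53–59 m interval — the pycnocline.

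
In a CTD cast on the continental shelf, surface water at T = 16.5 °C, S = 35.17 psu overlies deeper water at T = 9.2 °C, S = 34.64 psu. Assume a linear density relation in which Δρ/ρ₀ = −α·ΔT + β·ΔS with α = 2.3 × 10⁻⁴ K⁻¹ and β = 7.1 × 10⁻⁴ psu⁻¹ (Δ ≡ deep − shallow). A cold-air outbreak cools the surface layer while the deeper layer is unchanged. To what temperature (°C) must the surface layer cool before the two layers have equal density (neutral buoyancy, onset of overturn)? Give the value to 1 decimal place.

10.8 °C

Neutral buoyancy requires Δρ = 0, i.e. −α(T_deep − T_surf′) + β(S_deep − S_surf) = 0.
T_surf′ = T_deep − (β/α)·ΔS = 9.2 − (7.1 × 10⁻⁴/2.3 × 10⁻⁴)·(-0.53) = 10.836 °C.
Cooling required: 16.5 − (10.836) = 5.664 °C.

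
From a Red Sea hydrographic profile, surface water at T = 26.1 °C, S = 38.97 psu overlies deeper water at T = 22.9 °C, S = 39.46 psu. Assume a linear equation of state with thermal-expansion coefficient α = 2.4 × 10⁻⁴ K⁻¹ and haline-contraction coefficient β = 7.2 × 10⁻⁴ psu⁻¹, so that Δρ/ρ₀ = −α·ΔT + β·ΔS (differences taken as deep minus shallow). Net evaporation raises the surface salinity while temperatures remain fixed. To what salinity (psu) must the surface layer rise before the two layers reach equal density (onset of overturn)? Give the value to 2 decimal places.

Neutral buoyancy requires −α(T_deep − T_surf) + β(S_deep − S_surf′) = 0.
S_surf′ = S_deep − (α/β)·ΔT = 39.46 − (2.4 × 10⁻⁴/7.2 × 10⁻⁴)·(-3.2) = 40.5267 psu.
Increase required: 40.5267 − 38.97 = 1.5567 psu.

40.53 psu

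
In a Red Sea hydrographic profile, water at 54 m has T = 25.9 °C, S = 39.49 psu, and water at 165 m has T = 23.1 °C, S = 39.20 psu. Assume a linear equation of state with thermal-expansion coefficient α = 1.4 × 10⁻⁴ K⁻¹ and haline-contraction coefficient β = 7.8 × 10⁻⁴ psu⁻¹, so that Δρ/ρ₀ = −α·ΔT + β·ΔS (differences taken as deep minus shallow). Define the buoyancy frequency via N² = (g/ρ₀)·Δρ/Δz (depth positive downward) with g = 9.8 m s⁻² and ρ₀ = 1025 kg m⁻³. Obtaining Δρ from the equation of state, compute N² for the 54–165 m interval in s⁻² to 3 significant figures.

ΔT = -2.8 K, ΔS = -0.29 psu (deep − shallow).
Δρ/ρ₀ = −αΔT + βΔS = 3.92 × 10⁻⁴ − 2.262 × 10⁻⁴ = 1.658 × 10⁻⁴, so Δρ ≈ 0.1699 kg m⁻³.
N² = (g/ρ₀)·Δρ/Δz = g·(Δρ/ρ₀)/Δz = 9.8 × 1.658 × 10⁻⁴ / 111 = 1.4638 × 10⁻⁵ s⁻² ≈ 1.46 × 10⁻⁵ s⁻².

1.46 × 10⁻⁵ s⁻²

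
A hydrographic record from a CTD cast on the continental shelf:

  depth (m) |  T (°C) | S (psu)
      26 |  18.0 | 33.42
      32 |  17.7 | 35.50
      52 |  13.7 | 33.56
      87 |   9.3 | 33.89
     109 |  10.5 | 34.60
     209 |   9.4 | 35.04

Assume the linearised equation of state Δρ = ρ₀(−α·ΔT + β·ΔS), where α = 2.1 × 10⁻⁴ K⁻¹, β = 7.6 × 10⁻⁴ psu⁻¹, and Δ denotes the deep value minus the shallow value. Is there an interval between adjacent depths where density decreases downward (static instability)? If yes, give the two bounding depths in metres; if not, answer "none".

Evaluate Δρ/ρ₀ = −αΔT + βΔS across each adjacent pair:
  26–32 m: −αΔT+βΔS = −(2.1 × 10⁻⁴)(-0.3)+(7.6 × 10⁻⁴)(+2.08) = 1.6 × 10⁻³ → stable
  32–52 m: −αΔT+βΔS = −(2.1 × 10⁻⁴)(-4.0)+(7.6 × 10⁻⁴)(-1.94) = -6.3 × 10⁻⁴ → UNSTABLE
  52–87 m: −αΔT+βΔS = −(2.1 × 10⁻⁴)(-4.4)+(7.6 × 10⁻⁴)(+0.33) = 1.2 × 10⁻³ → stable
  87–109 m: −αΔT+βΔS = −(2.1 × 10⁻⁴)(+1.2)+(7.6 × 10⁻⁴)(+0.71) = 2.9 × 10⁻⁴ → stable
  109–209 m: −αΔT+βΔS = −(2.1 × 10⁻⁴)(-1.1)+(7.6 × 10⁻⁴)(+0.44) = 5.7 × 10⁻⁴ → stable
The 32–52 m interval has Δρ < 0: lighter water underlies denser water.

32–52 m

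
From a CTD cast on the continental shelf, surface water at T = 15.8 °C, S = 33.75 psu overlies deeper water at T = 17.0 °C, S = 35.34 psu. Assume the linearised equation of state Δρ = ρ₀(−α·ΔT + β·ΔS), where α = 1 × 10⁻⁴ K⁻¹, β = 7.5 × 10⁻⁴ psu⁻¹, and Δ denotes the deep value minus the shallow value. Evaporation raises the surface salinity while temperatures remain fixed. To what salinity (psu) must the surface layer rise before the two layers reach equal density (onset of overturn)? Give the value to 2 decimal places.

35.18 psu

Neutral buoyancy requires −α(T_deep − T_surf) + β(S_deep − S_surf′) = 0.
S_surf′ = S_deep − (α/β)·ΔT = 35.34 − (1 × 10⁻⁴/7.5 × 10⁻⁴)·(+1.2) = 35.1800 psu.
Increase required: 35.1800 − 33.75 = 1.4300 psu.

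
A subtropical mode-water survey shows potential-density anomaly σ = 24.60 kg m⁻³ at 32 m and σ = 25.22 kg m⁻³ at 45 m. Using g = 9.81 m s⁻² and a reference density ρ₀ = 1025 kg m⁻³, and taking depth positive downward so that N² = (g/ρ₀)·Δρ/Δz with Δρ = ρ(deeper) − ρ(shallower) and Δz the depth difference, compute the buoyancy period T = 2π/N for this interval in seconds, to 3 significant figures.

Δρ = 1025.22 − 1024.60 = 0.62 kg m⁻³ over Δz = 45 − 32 = 13 m.
N² = (9.81/1025) × (0.62/13) = 4.5645 × 10⁻⁴ s⁻².
N = √(4.5645 × 10⁻⁴) = 0.021365 rad s⁻¹, so T = 2π/N = 294.09 s ≈ 294 s.
A positive N² confirms static stability across the interval.

294 s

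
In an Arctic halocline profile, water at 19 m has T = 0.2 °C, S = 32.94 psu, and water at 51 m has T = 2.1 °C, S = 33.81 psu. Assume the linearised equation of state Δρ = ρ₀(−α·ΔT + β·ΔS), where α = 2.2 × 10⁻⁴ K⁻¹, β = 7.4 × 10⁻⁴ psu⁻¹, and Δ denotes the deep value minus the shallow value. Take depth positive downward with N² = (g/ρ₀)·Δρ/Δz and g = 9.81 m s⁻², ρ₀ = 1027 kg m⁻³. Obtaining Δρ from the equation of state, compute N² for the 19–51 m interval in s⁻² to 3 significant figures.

ΔT = +1.9 K, ΔS = +0.87 psu (deep − shallow).
Δρ/ρ₀ = −αΔT + βΔS = -4.18 × 10⁻⁴ + 6.438 × 10⁻⁴ = 2.258 × 10⁻⁴, so Δρ ≈ 0.2319 kg m⁻³.
N² = (g/ρ₀)·Δρ/Δz = g·(Δρ/ρ₀)/Δz = 9.81 × 2.258 × 10⁻⁴ / 32 = 6.9222 × 10⁻⁵ s⁻² ≈ 6.92 × 10⁻⁵ s⁻².

6.92 × 10⁻⁵ s⁻²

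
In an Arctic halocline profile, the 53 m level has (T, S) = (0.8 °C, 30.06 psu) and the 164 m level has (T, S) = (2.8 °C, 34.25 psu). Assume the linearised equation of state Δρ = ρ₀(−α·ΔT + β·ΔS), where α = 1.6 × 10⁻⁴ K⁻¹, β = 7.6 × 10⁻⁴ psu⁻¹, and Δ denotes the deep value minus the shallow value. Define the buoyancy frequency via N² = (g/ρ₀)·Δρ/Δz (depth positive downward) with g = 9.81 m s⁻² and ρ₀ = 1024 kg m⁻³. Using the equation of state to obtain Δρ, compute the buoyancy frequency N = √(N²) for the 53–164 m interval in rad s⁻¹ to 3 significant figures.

ΔT = +2.0 K, ΔS = +4.19 psu (deep − shallow).
Δρ/ρ₀ = −αΔT + βΔS = -3.20 × 10⁻⁴ + 3.1844 × 10⁻³ = 2.8644 × 10⁻³, so Δρ ≈ 2.933 kg m⁻³.
N² = (g/ρ₀)·Δρ/Δz = g·(Δρ/ρ₀)/Δz = 9.81 × 2.8644 × 10⁻³ / 111 = 2.5315 × 10⁻⁴ s⁻².
N = √(2.5315 × 10⁻⁴) = 0.015911 rad s⁻¹ ≈ 0.0159 rad s⁻¹.

0.0159 rad s⁻¹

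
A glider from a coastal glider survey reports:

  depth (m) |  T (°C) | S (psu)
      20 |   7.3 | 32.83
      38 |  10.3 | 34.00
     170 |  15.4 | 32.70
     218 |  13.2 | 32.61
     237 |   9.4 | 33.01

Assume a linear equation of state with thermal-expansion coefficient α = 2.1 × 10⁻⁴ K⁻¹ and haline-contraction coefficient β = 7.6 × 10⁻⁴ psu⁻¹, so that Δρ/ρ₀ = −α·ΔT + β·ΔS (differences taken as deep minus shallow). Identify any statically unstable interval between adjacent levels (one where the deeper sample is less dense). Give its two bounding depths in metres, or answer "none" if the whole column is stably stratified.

Evaluate Δρ/ρ₀ = −αΔT + βΔS across each adjacent pair:
  20–38 m: −αΔT+βΔS = −(2.1 × 10⁻⁴)(+3.0)+(7.6 × 10⁻⁴)(+1.17) = 2.6 × 10⁻⁴ → stable
  38–170 m: −αΔT+βΔS = −(2.1 × 10⁻⁴)(+5.1)+(7.6 × 10⁻⁴)(-1.30) = -2.1 × 10⁻³ → UNSTABLE
  170–218 m: −αΔT+βΔS = −(2.1 × 10⁻⁴)(-2.2)+(7.6 × 10⁻⁴)(-0.09) = 3.9 × 10⁻⁴ → stable
  218–237 m: −αΔT+βΔS = −(2.1 × 10⁻⁴)(-3.8)+(7.6 × 10⁻⁴)(+0.40) = 1.1 × 10⁻³ → stable
The 38–170 m interval has Δρ < 0: lighter water underlies denser water.

38–170 m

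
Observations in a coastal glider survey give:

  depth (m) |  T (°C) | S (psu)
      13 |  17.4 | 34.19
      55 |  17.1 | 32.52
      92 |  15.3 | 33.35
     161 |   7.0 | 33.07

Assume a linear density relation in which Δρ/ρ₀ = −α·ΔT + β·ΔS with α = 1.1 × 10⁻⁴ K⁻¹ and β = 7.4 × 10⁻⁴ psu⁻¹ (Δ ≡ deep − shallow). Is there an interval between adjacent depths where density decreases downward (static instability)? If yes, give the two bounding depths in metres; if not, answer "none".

13–55 m

Evaluate Δρ/ρ₀ = −αΔT + βΔS across each adjacent pair:
  13–55 m: −αΔT+βΔS = −(1.1 × 10⁻⁴)(-0.3)+(7.4 × 10⁻⁴)(-1.67) = -1.2 × 10⁻³ → UNSTABLE
  55–92 m: −αΔT+βΔS = −(1.1 × 10⁻⁴)(-1.8)+(7.4 × 10⁻⁴)(+0.83) = 8.1 × 10⁻⁴ → stable
  92–161 m: −αΔT+βΔS = −(1.1 × 10⁻⁴)(-8.3)+(7.4 × 10⁻⁴)(-0.28) = 7.1 × 10⁻⁴ → stable
The 13–55 m interval has Δρ < 0: lighter water underlies denser water.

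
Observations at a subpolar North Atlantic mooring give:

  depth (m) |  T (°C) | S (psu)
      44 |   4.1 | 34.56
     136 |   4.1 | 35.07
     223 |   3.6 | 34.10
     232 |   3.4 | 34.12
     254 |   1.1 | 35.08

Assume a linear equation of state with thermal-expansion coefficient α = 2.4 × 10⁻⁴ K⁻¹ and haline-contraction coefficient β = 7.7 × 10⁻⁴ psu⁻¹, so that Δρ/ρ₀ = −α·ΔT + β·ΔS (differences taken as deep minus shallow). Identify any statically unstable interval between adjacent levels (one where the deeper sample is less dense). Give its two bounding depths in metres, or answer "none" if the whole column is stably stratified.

Evaluate Δρ/ρ₀ = −αΔT + βΔS across each adjacent pair:
  44–136 m: −αΔT+βΔS = −(2.4 × 10⁻⁴)(+0.0)+(7.7 × 10⁻⁴)(+0.51) = 3.9 × 10⁻⁴ → stable
  136–223 m: −αΔT+βΔS = −(2.4 × 10⁻⁴)(-0.5)+(7.7 × 10⁻⁴)(-0.97) = -6.3 × 10⁻⁴ → UNSTABLE
  223–232 m: −αΔT+βΔS = −(2.4 × 10⁻⁴)(-0.2)+(7.7 × 10⁻⁴)(+0.02) = 6.3 × 10⁻⁵ → stable
  232–254 m: −αΔT+βΔS = −(2.4 × 10⁻⁴)(-2.3)+(7.7 × 10⁻⁴)(+0.96) = 1.3 × 10⁻³ → stable
The 136–223 m interval has Δρ < 0: lighter water underlies denser water.

136–223 m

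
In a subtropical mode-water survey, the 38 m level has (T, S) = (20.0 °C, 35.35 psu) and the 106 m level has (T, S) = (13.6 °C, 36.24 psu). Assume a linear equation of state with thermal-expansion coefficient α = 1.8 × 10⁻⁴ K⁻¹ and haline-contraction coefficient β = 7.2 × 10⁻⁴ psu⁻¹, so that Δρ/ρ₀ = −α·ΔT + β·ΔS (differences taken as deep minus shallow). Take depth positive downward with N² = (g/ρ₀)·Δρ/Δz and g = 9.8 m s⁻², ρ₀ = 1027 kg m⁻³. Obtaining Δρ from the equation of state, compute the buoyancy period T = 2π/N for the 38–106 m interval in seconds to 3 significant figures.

ΔT = -6.4 K, ΔS = +0.89 psu (deep − shallow).
Δρ/ρ₀ = −αΔT + βΔS = 1.152 × 10⁻³ + 6.408 × 10⁻⁴ = 1.7928 × 10⁻³, so Δρ ≈ 1.841 kg m⁻³.
N² = (g/ρ₀)·Δρ/Δz = g·(Δρ/ρ₀)/Δz = 9.8 × 1.7928 × 10⁻³ / 68 = 2.5837 × 10⁻⁴ s⁻².
N = √(2.5837 × 10⁻⁴) = 0.016074 rad s⁻¹ → T = 2π/N = 390.89 s ≈ 391 s.

391 s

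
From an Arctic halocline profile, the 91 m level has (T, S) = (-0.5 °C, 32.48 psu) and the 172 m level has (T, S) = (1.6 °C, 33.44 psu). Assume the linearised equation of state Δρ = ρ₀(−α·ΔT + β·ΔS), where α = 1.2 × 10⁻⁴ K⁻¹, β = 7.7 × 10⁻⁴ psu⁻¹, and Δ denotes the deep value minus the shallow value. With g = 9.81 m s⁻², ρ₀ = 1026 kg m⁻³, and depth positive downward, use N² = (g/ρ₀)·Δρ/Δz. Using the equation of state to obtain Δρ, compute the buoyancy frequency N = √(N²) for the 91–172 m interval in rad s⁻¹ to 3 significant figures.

ΔT = +2.1 K, ΔS = +0.96 psu (deep − shallow).
Δρ/ρ₀ = −αΔT + βΔS = -2.52 × 10⁻⁴ + 7.392 × 10⁻⁴ = 4.872 × 10⁻⁴, so Δρ ≈ 0.4999 kg m⁻³.
N² = (g/ρ₀)·Δρ/Δz = g·(Δρ/ρ₀)/Δz = 9.81 × 4.872 × 10⁻⁴ / 81 = 5.9005 × 10⁻⁵ s⁻².
N = √(5.9005 × 10⁻⁵) = 7.6815 × 10⁻³ rad s⁻¹ ≈ 7.68 × 10⁻³ rad s⁻¹.

7.68 × 10⁻³ rad s⁻¹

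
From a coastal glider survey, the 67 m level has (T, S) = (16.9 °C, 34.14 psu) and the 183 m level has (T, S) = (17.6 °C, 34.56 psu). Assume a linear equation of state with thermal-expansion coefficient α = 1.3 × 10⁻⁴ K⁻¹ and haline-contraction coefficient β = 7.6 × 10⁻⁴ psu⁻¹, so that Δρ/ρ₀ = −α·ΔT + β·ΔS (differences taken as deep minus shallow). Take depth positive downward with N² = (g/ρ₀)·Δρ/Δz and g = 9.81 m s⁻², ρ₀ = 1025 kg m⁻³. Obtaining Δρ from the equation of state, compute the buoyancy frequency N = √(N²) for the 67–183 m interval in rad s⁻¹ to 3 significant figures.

4.39 × 10⁻³ rad s⁻¹

ΔT = +0.7 K, ΔS = +0.42 psu (deep − shallow).
Δρ/ρ₀ = −αΔT + βΔS = -9.10 × 10⁻⁵ + 3.192 × 10⁻⁴ = 2.282 × 10⁻⁴, so Δρ ≈ 0.2339 kg m⁻³.
N² = (g/ρ₀)·Δρ/Δz = g·(Δρ/ρ₀)/Δz = 9.81 × 2.282 × 10⁻⁴ / 116 = 1.9299 × 10⁻⁵ s⁻².
N = √(1.9299 × 10⁻⁵) = 4.3931 × 10⁻³ rad s⁻¹ ≈ 4.39 × 10⁻³ rad s⁻¹.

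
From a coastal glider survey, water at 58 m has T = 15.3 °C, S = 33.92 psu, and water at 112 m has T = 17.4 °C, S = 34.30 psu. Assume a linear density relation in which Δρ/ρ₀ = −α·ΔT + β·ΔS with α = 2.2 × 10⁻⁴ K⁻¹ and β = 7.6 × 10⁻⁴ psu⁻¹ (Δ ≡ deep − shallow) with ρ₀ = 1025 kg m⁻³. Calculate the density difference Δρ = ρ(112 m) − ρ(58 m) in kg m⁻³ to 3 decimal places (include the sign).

-0.178 kg m⁻³

ΔT = +2.1 K, ΔS = +0.38 psu (deep − shallow).
Δρ/ρ₀ = −(2.2 × 10⁻⁴)(+2.1) + (7.6 × 10⁻⁴)(+0.38) = -1.732 × 10⁻⁴.
Δρ = 1025 × (-1.732 × 10⁻⁴) = -0.178 kg m⁻³.
Negative Δρ: lighter below, statically unstable.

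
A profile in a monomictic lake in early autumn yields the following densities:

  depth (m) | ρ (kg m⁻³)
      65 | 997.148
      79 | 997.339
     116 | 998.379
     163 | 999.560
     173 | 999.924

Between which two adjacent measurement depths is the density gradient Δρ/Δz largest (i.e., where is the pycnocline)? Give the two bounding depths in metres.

163–173 m

Compute the density gradient over each adjacent pair:
  65–79 m: Δρ/Δz = 0.191/14 = 0.014 kg m⁻⁴
  79–116 m: Δρ/Δz = 1.040/37 = 0.028 kg m⁻⁴
  116–163 m: Δρ/Δz = 1.181/47 = 0.025 kg m⁻⁴
  163–173 m: Δρ/Δz = 0.364/10 = 0.036 kg m⁻⁴
The largest gradient is in the 163–173 m interval — the pycnocline.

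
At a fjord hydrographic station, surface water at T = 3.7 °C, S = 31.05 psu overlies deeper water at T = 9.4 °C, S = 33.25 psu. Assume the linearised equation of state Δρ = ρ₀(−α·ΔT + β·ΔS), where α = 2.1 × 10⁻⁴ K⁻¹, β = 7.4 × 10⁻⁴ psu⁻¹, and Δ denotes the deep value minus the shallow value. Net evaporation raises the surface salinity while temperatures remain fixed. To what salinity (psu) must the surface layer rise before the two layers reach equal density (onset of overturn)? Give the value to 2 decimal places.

31.63 psu

Neutral buoyancy requires −α(T_deep − T_surf) + β(S_deep − S_surf′) = 0.
S_surf′ = S_deep − (α/β)·ΔT = 33.25 − (2.1 × 10⁻⁴/7.4 × 10⁻⁴)·(+5.7) = 31.6324 psu.
Increase required: 31.6324 − 31.05 = 0.5824 psu.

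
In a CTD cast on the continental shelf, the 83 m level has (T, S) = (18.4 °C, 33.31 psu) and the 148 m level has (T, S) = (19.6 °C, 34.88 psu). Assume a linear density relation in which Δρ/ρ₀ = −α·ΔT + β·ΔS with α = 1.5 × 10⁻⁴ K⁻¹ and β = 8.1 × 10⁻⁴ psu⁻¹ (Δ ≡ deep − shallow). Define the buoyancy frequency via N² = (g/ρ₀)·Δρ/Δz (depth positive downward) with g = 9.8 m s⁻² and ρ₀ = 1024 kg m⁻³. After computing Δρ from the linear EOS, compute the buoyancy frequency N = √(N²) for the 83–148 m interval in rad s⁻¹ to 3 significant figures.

0.0128 rad s⁻¹

ΔT = +1.2 K, ΔS = +1.57 psu (deep − shallow).
Δρ/ρ₀ = −αΔT + βΔS = -1.80 × 10⁻⁴ + 1.2717 × 10⁻³ = 1.0917 × 10⁻³, so Δρ ≈ 1.118 kg m⁻³.
N² = (g/ρ₀)·Δρ/Δz = g·(Δρ/ρ₀)/Δz = 9.8 × 1.0917 × 10⁻³ / 65 = 1.6459 × 10⁻⁴ s⁻².
N = √(1.6459 × 10⁻⁴) = 0.012829 rad s⁻¹ ≈ 0.0128 rad s⁻¹.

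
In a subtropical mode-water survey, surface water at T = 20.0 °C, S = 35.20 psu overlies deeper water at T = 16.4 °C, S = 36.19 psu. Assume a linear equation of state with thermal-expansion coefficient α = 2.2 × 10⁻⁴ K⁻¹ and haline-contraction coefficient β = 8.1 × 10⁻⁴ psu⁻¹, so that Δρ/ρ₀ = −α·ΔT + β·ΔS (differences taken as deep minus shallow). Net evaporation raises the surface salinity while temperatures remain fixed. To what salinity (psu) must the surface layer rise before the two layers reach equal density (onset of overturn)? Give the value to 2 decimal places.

37.17 psu

Neutral buoyancy requires −α(T_deep − T_surf) + β(S_deep − S_surf′) = 0.
S_surf′ = S_deep − (α/β)·ΔT = 36.19 − (2.2 × 10⁻⁴/8.1 × 10⁻⁴)·(-3.6) = 37.1678 psu.
Increase required: 37.1678 − 35.20 = 1.9678 psu.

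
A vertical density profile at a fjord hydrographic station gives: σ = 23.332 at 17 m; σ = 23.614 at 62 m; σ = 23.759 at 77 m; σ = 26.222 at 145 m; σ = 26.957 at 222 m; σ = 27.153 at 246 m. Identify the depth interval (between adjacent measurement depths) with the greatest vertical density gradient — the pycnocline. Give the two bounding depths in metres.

Compute the density gradient over each adjacent pair:
  17–62 m: Δρ/Δz = 0.282/45 = 6.3 × 10⁻³ kg m⁻⁴
  62–77 m: Δρ/Δz = 0.145/15 = 9.7 × 10⁻³ kg m⁻⁴
  77–145 m: Δρ/Δz = 2.463/68 = 0.036 kg m⁻⁴
  145–222 m: Δρ/Δz = 0.735/77 = 9.5 × 10⁻³ kg m⁻⁴
  222–246 m: Δρ/Δz = 0.196/24 = 8.2 × 10⁻³ kg m⁻⁴
The largest gradient is in the 77–145 m interval — the pycnocline.

77–145 m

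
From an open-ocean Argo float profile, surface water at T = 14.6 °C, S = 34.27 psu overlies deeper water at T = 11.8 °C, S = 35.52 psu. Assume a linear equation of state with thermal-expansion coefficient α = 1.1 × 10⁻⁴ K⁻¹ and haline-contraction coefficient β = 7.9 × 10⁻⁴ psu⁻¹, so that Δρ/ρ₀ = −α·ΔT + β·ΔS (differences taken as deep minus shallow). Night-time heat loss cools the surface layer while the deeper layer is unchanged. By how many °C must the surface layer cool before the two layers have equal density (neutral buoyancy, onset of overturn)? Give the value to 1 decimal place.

11.8 °C

Neutral buoyancy requires Δρ = 0, i.e. −α(T_deep − T_surf′) + β(S_deep − S_surf) = 0.
T_surf′ = T_deep − (β/α)·ΔS = 11.8 − (7.9 × 10⁻⁴/1.1 × 10⁻⁴)·(+1.25) = 2.823 °C.
Cooling required: 14.6 − (2.823) = 11.777 °C.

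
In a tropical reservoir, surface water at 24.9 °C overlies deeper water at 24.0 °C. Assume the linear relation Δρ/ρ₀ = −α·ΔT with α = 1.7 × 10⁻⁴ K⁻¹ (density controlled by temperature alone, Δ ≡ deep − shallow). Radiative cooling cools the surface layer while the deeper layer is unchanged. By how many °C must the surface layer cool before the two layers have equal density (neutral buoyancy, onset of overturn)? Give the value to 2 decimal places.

0.90 °C

With temperature the only control, equal density requires T_surf′ = T_deep.
T_surf′ = 24.0 °C.
Cooling required: 24.9 − 24.0 = 0.90 °C.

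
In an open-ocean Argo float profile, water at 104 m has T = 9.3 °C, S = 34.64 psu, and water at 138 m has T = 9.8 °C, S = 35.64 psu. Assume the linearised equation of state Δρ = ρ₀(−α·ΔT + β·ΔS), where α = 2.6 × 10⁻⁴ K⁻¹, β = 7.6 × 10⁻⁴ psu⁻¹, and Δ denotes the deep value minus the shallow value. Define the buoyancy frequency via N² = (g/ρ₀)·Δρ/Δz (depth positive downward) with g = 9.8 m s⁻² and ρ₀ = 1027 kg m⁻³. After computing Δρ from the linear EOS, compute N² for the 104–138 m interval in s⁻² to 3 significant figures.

1.82 × 10⁻⁴ s⁻²

ΔT = +0.5 K, ΔS = +1.00 psu (deep − shallow).
Δρ/ρ₀ = −αΔT + βΔS = -1.30 × 10⁻⁴ + 7.60 × 10⁻⁴ = 6.30 × 10⁻⁴, so Δρ ≈ 0.6470 kg m⁻³.
N² = (g/ρ₀)·Δρ/Δz = g·(Δρ/ρ₀)/Δz = 9.8 × 6.30 × 10⁻⁴ / 34 = 1.8159 × 10⁻⁴ s⁻² ≈ 1.82 × 10⁻⁴ s⁻².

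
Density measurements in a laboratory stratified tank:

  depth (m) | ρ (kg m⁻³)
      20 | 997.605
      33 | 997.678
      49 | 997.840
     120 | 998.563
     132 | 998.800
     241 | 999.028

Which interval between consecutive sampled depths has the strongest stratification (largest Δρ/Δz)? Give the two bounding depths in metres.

Compute the density gradient over each adjacent pair:
  20–33 m: Δρ/Δz = 0.073/13 = 5.6 × 10⁻³ kg m⁻⁴
  33–49 m: Δρ/Δz = 0.162/16 = 0.010 kg m⁻⁴
  49–120 m: Δρ/Δz = 0.723/71 = 0.010 kg m⁻⁴
  120–132 m: Δρ/Δz = 0.237/12 = 0.020 kg m⁻⁴
  132–241 m: Δρ/Δz = 0.228/109 = 2.1 × 10⁻³ kg m⁻⁴
The largest gradient is in the 120–132 m interval — the pycnocline.

120–132 m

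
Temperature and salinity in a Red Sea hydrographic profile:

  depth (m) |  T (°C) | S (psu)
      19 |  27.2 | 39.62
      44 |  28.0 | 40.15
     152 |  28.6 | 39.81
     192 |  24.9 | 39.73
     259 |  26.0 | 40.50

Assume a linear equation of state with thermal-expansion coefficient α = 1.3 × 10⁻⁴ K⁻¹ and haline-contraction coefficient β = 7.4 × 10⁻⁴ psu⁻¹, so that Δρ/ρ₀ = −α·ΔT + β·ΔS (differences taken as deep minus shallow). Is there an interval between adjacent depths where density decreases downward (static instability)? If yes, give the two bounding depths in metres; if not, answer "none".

Evaluate Δρ/ρ₀ = −αΔT + βΔS across each adjacent pair:
  19–44 m: −αΔT+βΔS = −(1.3 × 10⁻⁴)(+0.8)+(7.4 × 10⁻⁴)(+0.53) = 2.9 × 10⁻⁴ → stable
  44–152 m: −αΔT+βΔS = −(1.3 × 10⁻⁴)(+0.6)+(7.4 × 10⁻⁴)(-0.34) = -3.3 × 10⁻⁴ → UNSTABLE
  152–192 m: −αΔT+βΔS = −(1.3 × 10⁻⁴)(-3.7)+(7.4 × 10⁻⁴)(-0.08) = 4.2 × 10⁻⁴ → stable
  192–259 m: −αΔT+βΔS = −(1.3 × 10⁻⁴)(+1.1)+(7.4 × 10⁻⁴)(+0.77) = 4.3 × 10⁻⁴ → stable
The 44–152 m interval has Δρ < 0: lighter water underlies denser water.

44–152 m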